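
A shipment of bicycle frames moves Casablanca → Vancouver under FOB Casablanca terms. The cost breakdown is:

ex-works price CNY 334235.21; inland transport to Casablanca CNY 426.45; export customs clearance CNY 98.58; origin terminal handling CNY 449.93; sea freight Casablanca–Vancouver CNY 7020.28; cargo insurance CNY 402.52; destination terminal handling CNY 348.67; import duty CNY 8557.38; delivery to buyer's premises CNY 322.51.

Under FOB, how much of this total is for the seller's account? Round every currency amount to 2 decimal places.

FOB: the seller bears costs until goods are on board at the origin port; the buyer bears freight, insurance and all costs thereafter.
Seller's account: goods 334235.21 + inland to port 426.45 + export clearance 98.58 + origin terminal 449.93 = 335210.17
Buyer's account: freight 7020.28 + insurance 402.52 + destination terminal 348.67 + duty 8557.38 + delivery 322.51 = 16651.36

Seller's account: CNY 335210.17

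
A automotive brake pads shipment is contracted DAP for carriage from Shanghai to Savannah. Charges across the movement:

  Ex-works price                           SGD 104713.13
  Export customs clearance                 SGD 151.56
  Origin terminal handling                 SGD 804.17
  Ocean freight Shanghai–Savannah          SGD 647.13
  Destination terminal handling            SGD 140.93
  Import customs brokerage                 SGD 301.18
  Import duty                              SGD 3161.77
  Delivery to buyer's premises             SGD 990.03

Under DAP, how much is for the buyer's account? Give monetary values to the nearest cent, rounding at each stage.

Buyer's account: SGD 3462.95

DAP: the seller bears all costs to the named destination except import duty and clearance.
Seller's account: goods 104713.13 + export clearance 151.56 + origin terminal 804.17 + freight 647.13 + destination terminal 140.93 + delivery 990.03 = 107446.95
Buyer's account: brokerage 301.18 + duty 3161.77 = 3462.95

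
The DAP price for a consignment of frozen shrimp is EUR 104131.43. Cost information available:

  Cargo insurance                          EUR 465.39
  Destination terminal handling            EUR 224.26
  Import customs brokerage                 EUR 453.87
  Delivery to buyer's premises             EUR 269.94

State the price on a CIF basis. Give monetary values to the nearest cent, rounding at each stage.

CIF price: EUR 103637.23

Not relevant to the conversion: insurance — on the seller under both DAP and CIF; already in the DAP price and stays in the CIF price. brokerage — on the buyer under both terms; not part of either seller's price.
From DAP to CIF, the seller no longer bears: destination terminal, delivery.
CIF price = 104131.43 − 224.26 − 269.94 = 103637.23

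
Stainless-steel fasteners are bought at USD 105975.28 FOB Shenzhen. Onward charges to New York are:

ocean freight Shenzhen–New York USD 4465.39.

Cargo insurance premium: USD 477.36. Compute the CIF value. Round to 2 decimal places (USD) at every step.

CIF = FOB price + freight + insurance
CIF = 105975.28 + 4465.39 + 477.36 = 110918.03

CIF value: USD 110918.03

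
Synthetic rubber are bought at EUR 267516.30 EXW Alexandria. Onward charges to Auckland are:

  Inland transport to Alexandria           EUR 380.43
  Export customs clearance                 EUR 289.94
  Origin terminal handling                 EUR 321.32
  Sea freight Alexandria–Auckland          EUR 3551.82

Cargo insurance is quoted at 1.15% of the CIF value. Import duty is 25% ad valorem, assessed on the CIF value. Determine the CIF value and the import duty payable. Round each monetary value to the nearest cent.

Let C be the CIF value. C = EXW price + pre-shipment costs + freight + 1.15% × C
C − 1.15% × C = 267516.30 + 380.43 + 289.94 + 321.32 + 3551.82
0.9885 × C = 272059.81
C = 272059.81 / 0.9885 = 275224.90
Insurance premium = 1.15% × 275224.90 = 3165.09
Import duty = 275224.90 × 25% = 68806.23

CIF value: EUR 275224.90; import duty: EUR 68806.23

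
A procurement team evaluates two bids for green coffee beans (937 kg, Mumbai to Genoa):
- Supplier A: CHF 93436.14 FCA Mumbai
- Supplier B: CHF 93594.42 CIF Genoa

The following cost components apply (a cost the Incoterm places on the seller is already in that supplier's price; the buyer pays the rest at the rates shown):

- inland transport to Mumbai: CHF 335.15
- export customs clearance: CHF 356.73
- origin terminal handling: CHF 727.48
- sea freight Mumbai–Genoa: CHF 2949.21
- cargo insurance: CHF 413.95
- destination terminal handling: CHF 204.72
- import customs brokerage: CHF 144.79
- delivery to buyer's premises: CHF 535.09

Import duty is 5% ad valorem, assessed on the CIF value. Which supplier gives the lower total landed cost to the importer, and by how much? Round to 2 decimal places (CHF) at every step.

Supplier B is cheaper by CHF 4128.98

Supplier A (FCA):
CIF value = FCA price + origin terminal + freight + insurance = 93436.14 + 727.48 + 2949.21 + 413.95 = 97526.78
Import duty = 97526.78 × 5% = 4876.34
Buyer bears (A): 727.48 + 2949.21 + 413.95 + 204.72 + 144.79 + 535.09 = 4975.24
Landed cost (A) = invoice 93436.14 + 4975.24 + duty 4876.34 = 103287.72
Supplier B (CIF):
The CIF price already equals the CIF value: 93594.42
Import duty = 93594.42 × 5% = 4679.72
Buyer bears (B): 204.72 + 144.79 + 535.09 = 884.60
Landed cost (B) = invoice 93594.42 + 884.60 + duty 4679.72 = 99158.74
Difference = |103287.72 − 99158.74| = 4128.98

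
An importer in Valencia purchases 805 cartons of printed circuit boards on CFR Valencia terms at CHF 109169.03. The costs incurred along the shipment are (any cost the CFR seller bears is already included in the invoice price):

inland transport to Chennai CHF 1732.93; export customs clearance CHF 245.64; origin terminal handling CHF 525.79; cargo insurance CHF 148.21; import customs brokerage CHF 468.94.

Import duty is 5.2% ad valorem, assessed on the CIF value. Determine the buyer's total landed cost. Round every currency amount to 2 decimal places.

Total landed cost: CHF 115470.68

CFR: the seller pays costs through ocean freight to the destination port, but not insurance.
Already in the invoice (seller's account under CFR): inland to port, export clearance, origin terminal — exclude.
CIF value = CFR price + insurance = 109169.03 + 148.21 = 109317.24
Import duty = 109317.24 × 5.2% = 5684.50
Buyer bears: insurance 148.21 + brokerage 468.94 + duty 5684.50 = 6301.65
Landed cost = invoice 109169.03 + 6301.65 = 115470.68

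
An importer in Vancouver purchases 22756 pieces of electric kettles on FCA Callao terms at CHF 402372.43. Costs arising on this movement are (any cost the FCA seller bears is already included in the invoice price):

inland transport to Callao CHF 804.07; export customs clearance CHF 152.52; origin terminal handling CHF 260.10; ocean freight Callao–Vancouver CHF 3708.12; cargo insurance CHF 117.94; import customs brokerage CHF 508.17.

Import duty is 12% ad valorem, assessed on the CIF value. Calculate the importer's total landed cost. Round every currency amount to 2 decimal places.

Total landed cost: CHF 455741.79

FCA: the seller delivers export-cleared goods to the carrier; the buyer bears costs from that point.
Already in the invoice (seller's account under FCA): inland to port, export clearance — exclude.
CIF value = FCA price + origin terminal + freight + insurance = 402372.43 + 260.10 + 3708.12 + 117.94 = 406458.59
Import duty = 406458.59 × 12% = 48775.03
Buyer bears: origin terminal 260.10 + freight 3708.12 + insurance 117.94 + brokerage 508.17 + duty 48775.03 = 53369.36
Landed cost = invoice 402372.43 + 53369.36 = 455741.79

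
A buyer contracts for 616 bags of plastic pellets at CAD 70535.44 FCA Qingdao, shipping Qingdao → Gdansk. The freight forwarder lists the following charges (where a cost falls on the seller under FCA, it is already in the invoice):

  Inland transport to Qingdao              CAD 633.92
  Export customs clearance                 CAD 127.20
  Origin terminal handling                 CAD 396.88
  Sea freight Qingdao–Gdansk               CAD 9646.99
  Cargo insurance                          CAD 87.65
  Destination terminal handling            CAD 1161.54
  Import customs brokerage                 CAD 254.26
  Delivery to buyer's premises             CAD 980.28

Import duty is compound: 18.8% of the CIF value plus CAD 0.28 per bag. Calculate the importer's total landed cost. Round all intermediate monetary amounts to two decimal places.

FCA: the seller delivers export-cleared goods to the carrier; the buyer bears costs from that point.
Already in the invoice (seller's account under FCA): inland to port, export clearance — exclude.
CIF value = FCA price + origin terminal + freight + insurance = 70535.44 + 396.88 + 9646.99 + 87.65 = 80666.96
Ad valorem component: 80666.96 × 18.8% = 15165.39
Specific component: 616 × 0.28 = 172.48
Import duty = 15165.39 + 172.48 = 15337.87
Buyer bears: origin terminal 396.88 + freight 9646.99 + insurance 87.65 + destination terminal 1161.54 + brokerage 254.26 + delivery 980.28 + duty 15337.87 = 27865.47
Landed cost = invoice 70535.44 + 27865.47 = 98400.91

Total landed cost: CAD 98400.91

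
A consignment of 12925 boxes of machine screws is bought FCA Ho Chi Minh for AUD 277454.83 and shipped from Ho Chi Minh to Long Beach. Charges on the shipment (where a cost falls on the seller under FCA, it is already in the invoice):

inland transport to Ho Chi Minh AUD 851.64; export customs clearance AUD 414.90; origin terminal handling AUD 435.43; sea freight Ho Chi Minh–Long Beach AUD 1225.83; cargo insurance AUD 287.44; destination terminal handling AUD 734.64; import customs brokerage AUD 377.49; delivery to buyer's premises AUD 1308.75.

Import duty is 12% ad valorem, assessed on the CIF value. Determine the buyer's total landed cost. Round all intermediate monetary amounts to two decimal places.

Total landed cost: AUD 315352.83

FCA: the seller delivers export-cleared goods to the carrier; the buyer bears costs from that point.
Already in the invoice (seller's account under FCA): inland to port, export clearance — exclude.
CIF value = FCA price + origin terminal + freight + insurance = 277454.83 + 435.43 + 1225.83 + 287.44 = 279403.53
Import duty = 279403.53 × 12% = 33528.42
Buyer bears: origin terminal 435.43 + freight 1225.83 + insurance 287.44 + destination terminal 734.64 + brokerage 377.49 + delivery 1308.75 + duty 33528.42 = 37898.00
Landed cost = invoice 277454.83 + 37898.00 = 315352.83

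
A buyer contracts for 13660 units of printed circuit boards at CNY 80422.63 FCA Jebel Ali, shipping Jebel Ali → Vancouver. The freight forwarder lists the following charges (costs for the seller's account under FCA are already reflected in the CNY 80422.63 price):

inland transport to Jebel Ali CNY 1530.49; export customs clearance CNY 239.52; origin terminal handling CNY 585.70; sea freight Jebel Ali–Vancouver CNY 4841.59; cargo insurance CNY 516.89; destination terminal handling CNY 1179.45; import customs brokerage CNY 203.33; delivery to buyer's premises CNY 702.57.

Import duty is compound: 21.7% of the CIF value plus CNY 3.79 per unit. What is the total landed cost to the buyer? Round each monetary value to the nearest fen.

Total landed cost: CNY 158965.16

FCA: the seller delivers export-cleared goods to the carrier; the buyer bears costs from that point.
Already in the invoice (seller's account under FCA): inland to port, export clearance — exclude.
CIF value = FCA price + origin terminal + freight + insurance = 80422.63 + 585.70 + 4841.59 + 516.89 = 86366.81
Ad valorem component: 86366.81 × 21.7% = 18741.60
Specific component: 13660 × 3.79 = 51771.40
Import duty = 18741.60 + 51771.40 = 70513.00
Buyer bears: origin terminal 585.70 + freight 4841.59 + insurance 516.89 + destination terminal 1179.45 + brokerage 203.33 + delivery 702.57 + duty 70513.00 = 78542.53
Landed cost = invoice 80422.63 + 78542.53 = 158965.16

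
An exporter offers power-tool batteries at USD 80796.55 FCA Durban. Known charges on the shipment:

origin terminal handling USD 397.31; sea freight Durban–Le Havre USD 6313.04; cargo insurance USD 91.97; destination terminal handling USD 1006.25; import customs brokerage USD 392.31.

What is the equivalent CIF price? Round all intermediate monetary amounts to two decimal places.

CIF price: USD 87598.87

Not relevant to the conversion: brokerage, destination terminal — on the buyer under both terms; not part of either seller's price.
From FCA to CIF, the seller additionally bears: origin terminal, freight, insurance.
CIF price = 80796.55 + 397.31 + 6313.04 + 91.97 = 87598.87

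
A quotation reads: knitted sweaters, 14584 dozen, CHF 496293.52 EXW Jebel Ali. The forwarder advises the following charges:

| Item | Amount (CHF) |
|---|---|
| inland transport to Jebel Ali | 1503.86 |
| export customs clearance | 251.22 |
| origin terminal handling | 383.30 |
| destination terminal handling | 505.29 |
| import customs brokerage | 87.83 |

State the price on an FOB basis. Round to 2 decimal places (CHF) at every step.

FOB price: CHF 498431.90

Not relevant to the conversion: destination terminal, brokerage — on the buyer under both terms; not part of either seller's price.
From EXW to FOB, the seller additionally bears: inland to port, export clearance, origin terminal.
FOB price = 496293.52 + 1503.86 + 251.22 + 383.30 = 498431.90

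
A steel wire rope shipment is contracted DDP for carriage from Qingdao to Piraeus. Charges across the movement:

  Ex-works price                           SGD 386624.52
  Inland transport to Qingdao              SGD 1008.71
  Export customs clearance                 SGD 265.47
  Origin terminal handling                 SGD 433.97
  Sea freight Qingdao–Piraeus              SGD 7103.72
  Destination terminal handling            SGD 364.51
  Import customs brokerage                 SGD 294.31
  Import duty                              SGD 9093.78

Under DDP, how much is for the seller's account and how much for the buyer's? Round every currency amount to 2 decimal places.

DDP: the seller bears all costs including import duty.
Seller's account: goods 386624.52 + inland to port 1008.71 + export clearance 265.47 + origin terminal 433.97 + freight 7103.72 + destination terminal 364.51 + brokerage 294.31 + duty 9093.78 = 405188.99
Buyer's account: 0.00

Seller: SGD 405188.99; buyer: SGD 0.00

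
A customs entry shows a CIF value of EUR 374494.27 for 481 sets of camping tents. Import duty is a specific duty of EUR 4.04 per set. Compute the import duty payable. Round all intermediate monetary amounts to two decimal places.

Import duty: EUR 1943.24

Import duty = 481 × 4.04 = 1943.24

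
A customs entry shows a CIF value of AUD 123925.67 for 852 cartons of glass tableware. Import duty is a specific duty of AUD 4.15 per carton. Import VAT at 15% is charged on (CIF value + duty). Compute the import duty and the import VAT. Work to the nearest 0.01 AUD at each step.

Import duty: AUD 3535.80; import VAT: AUD 19119.22

Import duty = 852 × 4.15 = 3535.80
VAT base = CIF + duty = 123925.67 + 3535.80 = 127461.47
Import VAT = 127461.47 × 15% = 19119.22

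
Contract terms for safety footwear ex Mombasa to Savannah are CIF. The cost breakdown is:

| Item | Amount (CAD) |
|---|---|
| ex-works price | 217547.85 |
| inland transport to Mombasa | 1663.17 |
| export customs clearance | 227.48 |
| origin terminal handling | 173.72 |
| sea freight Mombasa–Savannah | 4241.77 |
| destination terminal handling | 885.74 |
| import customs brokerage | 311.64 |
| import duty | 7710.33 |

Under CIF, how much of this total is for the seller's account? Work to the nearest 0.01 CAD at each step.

Seller's account: CAD 223853.99

CIF: the seller pays costs through ocean freight and marine insurance to the destination port.
Seller's account: goods 217547.85 + inland to port 1663.17 + export clearance 227.48 + origin terminal 173.72 + freight 4241.77 = 223853.99
Buyer's account: destination terminal 885.74 + brokerage 311.64 + duty 7710.33 = 8907.71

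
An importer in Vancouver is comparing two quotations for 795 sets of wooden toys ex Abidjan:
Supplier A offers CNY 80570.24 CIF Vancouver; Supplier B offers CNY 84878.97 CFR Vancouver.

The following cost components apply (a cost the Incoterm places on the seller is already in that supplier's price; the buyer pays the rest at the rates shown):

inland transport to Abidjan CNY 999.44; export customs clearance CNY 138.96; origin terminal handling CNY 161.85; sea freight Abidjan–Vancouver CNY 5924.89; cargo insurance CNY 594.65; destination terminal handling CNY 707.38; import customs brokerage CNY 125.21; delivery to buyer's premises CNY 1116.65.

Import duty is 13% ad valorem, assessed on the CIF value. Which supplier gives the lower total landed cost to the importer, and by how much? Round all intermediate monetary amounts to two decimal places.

Supplier A (CIF):
The CIF price already equals the CIF value: 80570.24
Import duty = 80570.24 × 13% = 10474.13
Buyer bears (A): 707.38 + 125.21 + 1116.65 = 1949.24
Landed cost (A) = invoice 80570.24 + 1949.24 + duty 10474.13 = 92993.61
Supplier B (CFR):
CIF value = CFR price + insurance = 84878.97 + 594.65 = 85473.62
Import duty = 85473.62 × 13% = 11111.57
Buyer bears (B): 594.65 + 707.38 + 125.21 + 1116.65 = 2543.89
Landed cost (B) = invoice 84878.97 + 2543.89 + duty 11111.57 = 98534.43
Difference = |92993.61 − 98534.43| = 5540.82

Supplier A is cheaper by CNY 5540.82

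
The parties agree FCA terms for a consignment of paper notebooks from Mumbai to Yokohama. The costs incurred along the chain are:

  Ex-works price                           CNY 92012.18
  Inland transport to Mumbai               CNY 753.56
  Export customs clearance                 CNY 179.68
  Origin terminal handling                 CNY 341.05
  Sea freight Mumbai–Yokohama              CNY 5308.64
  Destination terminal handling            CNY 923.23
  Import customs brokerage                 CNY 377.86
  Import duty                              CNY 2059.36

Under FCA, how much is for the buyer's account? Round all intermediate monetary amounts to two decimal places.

FCA: the seller delivers export-cleared goods to the carrier; the buyer bears costs from that point.
Seller's account: goods 92012.18 + inland to port 753.56 + export clearance 179.68 = 92945.42
Buyer's account: origin terminal 341.05 + freight 5308.64 + destination terminal 923.23 + brokerage 377.86 + duty 2059.36 = 9010.14

Buyer's account: CNY 9010.14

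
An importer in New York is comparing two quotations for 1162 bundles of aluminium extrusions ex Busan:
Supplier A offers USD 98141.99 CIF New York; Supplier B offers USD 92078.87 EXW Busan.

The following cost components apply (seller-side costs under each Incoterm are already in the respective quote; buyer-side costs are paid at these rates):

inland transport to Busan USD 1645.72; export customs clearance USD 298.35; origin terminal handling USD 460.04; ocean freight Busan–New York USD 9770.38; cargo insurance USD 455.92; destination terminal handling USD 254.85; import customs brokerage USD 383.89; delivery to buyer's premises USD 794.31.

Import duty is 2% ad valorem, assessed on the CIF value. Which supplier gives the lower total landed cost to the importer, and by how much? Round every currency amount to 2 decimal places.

Supplier A is cheaper by USD 6698.64

Supplier A (CIF):
The CIF price already equals the CIF value: 98141.99
Import duty = 98141.99 × 2% = 1962.84
Buyer bears (A): 254.85 + 383.89 + 794.31 = 1433.05
Landed cost (A) = invoice 98141.99 + 1433.05 + duty 1962.84 = 101537.88
Supplier B (EXW):
CIF value = EXW price + inland to port + export clearance + origin terminal + freight + insurance = 92078.87 + 1645.72 + 298.35 + 460.04 + 9770.38 + 455.92 = 104709.28
Import duty = 104709.28 × 2% = 2094.19
Buyer bears (B): 1645.72 + 298.35 + 460.04 + 9770.38 + 455.92 + 254.85 + 383.89 + 794.31 = 14063.46
Landed cost (B) = invoice 92078.87 + 14063.46 + duty 2094.19 = 108236.52
Difference = |101537.88 − 108236.52| = 6698.64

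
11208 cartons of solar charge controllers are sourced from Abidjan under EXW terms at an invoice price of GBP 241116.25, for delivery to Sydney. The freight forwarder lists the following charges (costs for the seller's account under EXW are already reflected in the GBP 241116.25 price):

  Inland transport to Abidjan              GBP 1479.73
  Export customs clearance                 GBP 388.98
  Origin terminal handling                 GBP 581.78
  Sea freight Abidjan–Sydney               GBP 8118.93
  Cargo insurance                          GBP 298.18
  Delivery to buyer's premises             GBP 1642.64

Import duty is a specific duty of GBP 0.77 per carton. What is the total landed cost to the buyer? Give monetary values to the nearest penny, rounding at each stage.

Total landed cost: GBP 262256.65

EXW: the seller makes goods available at their premises; the buyer bears all onward costs.
CIF value = EXW price + inland to port + export clearance + origin terminal + freight + insurance = 241116.25 + 1479.73 + 388.98 + 581.78 + 8118.93 + 298.18 = 251983.85
Import duty = 11208 × 0.77 = 8630.16
Buyer bears: inland to port 1479.73 + export clearance 388.98 + origin terminal 581.78 + freight 8118.93 + insurance 298.18 + delivery 1642.64 + duty 8630.16 = 21140.40
Landed cost = invoice 241116.25 + 21140.40 = 262256.65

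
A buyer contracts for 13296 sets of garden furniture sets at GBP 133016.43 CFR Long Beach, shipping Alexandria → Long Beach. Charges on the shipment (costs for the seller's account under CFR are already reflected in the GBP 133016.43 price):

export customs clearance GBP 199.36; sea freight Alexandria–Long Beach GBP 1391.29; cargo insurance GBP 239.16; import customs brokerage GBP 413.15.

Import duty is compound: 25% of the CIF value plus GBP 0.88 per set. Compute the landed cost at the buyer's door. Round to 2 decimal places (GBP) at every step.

Total landed cost: GBP 178683.12

CFR: the seller pays costs through ocean freight to the destination port, but not insurance.
Already in the invoice (seller's account under CFR): export clearance, freight — exclude.
CIF value = CFR price + insurance = 133016.43 + 239.16 = 133255.59
Ad valorem component: 133255.59 × 25% = 33313.90
Specific component: 13296 × 0.88 = 11700.48
Import duty = 33313.90 + 11700.48 = 45014.38
Buyer bears: insurance 239.16 + brokerage 413.15 + duty 45014.38 = 45666.69
Landed cost = invoice 133016.43 + 45666.69 = 178683.12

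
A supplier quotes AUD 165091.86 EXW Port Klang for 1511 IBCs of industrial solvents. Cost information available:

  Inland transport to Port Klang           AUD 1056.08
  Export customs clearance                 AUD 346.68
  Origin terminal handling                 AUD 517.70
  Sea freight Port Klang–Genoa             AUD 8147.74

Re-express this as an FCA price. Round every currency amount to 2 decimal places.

FCA price: AUD 166494.62

Not relevant to the conversion: origin terminal, freight — on the buyer under both terms; not part of either seller's price.
From EXW to FCA, the seller additionally bears: inland to port, export clearance.
FCA price = 165091.86 + 1056.08 + 346.68 = 166494.62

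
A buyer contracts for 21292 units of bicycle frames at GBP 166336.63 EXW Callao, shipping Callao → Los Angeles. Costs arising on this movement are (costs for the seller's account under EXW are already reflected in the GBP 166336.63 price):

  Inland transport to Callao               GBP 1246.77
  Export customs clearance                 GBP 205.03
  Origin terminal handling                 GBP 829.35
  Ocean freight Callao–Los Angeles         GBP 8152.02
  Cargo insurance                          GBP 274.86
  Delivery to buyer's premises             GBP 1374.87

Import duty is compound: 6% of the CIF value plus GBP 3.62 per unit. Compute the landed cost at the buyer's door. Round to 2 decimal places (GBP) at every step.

EXW: the seller makes goods available at their premises; the buyer bears all onward costs.
CIF value = EXW price + inland to port + export clearance + origin terminal + freight + insurance = 166336.63 + 1246.77 + 205.03 + 829.35 + 8152.02 + 274.86 = 177044.66
Ad valorem component: 177044.66 × 6% = 10622.68
Specific component: 21292 × 3.62 = 77077.04
Import duty = 10622.68 + 77077.04 = 87699.72
Buyer bears: inland to port 1246.77 + export clearance 205.03 + origin terminal 829.35 + freight 8152.02 + insurance 274.86 + delivery 1374.87 + duty 87699.72 = 99782.62
Landed cost = invoice 166336.63 + 99782.62 = 266119.25

Total landed cost: GBP 266119.25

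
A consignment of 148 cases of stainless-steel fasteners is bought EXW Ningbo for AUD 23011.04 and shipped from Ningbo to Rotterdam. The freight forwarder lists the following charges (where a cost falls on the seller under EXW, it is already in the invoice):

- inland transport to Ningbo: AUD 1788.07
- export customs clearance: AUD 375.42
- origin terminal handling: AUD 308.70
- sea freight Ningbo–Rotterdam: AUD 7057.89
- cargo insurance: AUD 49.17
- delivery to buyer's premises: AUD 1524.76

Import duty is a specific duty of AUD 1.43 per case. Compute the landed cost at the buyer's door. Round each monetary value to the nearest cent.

EXW: the seller makes goods available at their premises; the buyer bears all onward costs.
CIF value = EXW price + inland to port + export clearance + origin terminal + freight + insurance = 23011.04 + 1788.07 + 375.42 + 308.70 + 7057.89 + 49.17 = 32590.29
Import duty = 148 × 1.43 = 211.64
Buyer bears: inland to port 1788.07 + export clearance 375.42 + origin terminal 308.70 + freight 7057.89 + insurance 49.17 + delivery 1524.76 + duty 211.64 = 11315.65
Landed cost = invoice 23011.04 + 11315.65 = 34326.69

Total landed cost: AUD 34326.69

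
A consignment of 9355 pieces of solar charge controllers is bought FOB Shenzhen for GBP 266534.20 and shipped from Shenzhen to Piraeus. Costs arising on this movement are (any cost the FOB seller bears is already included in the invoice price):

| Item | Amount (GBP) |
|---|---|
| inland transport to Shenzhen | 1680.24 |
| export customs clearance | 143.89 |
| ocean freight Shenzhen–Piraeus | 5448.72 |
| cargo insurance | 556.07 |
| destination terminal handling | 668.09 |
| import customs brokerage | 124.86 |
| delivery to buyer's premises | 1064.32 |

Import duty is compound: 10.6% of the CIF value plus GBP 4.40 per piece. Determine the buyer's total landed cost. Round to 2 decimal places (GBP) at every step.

Total landed cost: GBP 344447.39

FOB: the seller bears costs until goods are on board at the origin port; the buyer bears freight, insurance and all costs thereafter.
Already in the invoice (seller's account under FOB): inland to port, export clearance — exclude.
CIF value = FOB price + freight + insurance = 266534.20 + 5448.72 + 556.07 = 272538.99
Ad valorem component: 272538.99 × 10.6% = 28889.13
Specific component: 9355 × 4.40 = 41162.00
Import duty = 28889.13 + 41162.00 = 70051.13
Buyer bears: freight 5448.72 + insurance 556.07 + destination terminal 668.09 + brokerage 124.86 + delivery 1064.32 + duty 70051.13 = 77913.19
Landed cost = invoice 266534.20 + 77913.19 = 344447.39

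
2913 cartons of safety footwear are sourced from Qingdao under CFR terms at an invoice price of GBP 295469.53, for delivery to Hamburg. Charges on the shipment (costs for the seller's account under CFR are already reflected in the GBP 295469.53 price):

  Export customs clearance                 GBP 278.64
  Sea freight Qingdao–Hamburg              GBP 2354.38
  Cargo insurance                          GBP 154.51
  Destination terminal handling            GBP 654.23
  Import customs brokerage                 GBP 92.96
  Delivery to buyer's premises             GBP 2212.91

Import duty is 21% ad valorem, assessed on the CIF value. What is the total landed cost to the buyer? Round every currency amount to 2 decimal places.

Total landed cost: GBP 360665.19

CFR: the seller pays costs through ocean freight to the destination port, but not insurance.
Already in the invoice (seller's account under CFR): export clearance, freight — exclude.
CIF value = CFR price + insurance = 295469.53 + 154.51 = 295624.04
Import duty = 295624.04 × 21% = 62081.05
Buyer bears: insurance 154.51 + destination terminal 654.23 + brokerage 92.96 + delivery 2212.91 + duty 62081.05 = 65195.66
Landed cost = invoice 295469.53 + 65195.66 = 360665.19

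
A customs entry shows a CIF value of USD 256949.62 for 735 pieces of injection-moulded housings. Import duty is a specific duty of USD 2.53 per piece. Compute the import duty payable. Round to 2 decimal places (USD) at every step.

Import duty = 735 × 2.53 = 1859.55

Import duty: USD 1859.55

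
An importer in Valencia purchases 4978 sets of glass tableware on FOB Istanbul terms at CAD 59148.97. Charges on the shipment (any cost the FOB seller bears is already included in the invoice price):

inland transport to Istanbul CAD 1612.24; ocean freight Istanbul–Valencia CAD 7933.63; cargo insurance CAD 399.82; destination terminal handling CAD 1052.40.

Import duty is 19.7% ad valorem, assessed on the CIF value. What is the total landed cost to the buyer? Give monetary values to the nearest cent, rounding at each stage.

Total landed cost: CAD 81828.86

FOB: the seller bears costs until goods are on board at the origin port; the buyer bears freight, insurance and all costs thereafter.
Already in the invoice (seller's account under FOB): inland to port — exclude.
CIF value = FOB price + freight + insurance = 59148.97 + 7933.63 + 399.82 = 67482.42
Import duty = 67482.42 × 19.7% = 13294.04
Buyer bears: freight 7933.63 + insurance 399.82 + destination terminal 1052.40 + duty 13294.04 = 22679.89
Landed cost = invoice 59148.97 + 22679.89 = 81828.86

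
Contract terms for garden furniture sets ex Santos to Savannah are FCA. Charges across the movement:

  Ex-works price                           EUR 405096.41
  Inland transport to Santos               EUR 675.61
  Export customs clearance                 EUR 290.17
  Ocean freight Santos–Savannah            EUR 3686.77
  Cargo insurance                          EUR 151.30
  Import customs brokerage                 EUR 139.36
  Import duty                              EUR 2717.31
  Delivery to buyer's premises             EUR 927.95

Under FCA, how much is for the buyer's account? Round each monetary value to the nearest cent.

Buyer's account: EUR 7622.69

FCA: the seller delivers export-cleared goods to the carrier; the buyer bears costs from that point.
Seller's account: goods 405096.41 + inland to port 675.61 + export clearance 290.17 = 406062.19
Buyer's account: freight 3686.77 + insurance 151.30 + brokerage 139.36 + duty 2717.31 + delivery 927.95 = 7622.69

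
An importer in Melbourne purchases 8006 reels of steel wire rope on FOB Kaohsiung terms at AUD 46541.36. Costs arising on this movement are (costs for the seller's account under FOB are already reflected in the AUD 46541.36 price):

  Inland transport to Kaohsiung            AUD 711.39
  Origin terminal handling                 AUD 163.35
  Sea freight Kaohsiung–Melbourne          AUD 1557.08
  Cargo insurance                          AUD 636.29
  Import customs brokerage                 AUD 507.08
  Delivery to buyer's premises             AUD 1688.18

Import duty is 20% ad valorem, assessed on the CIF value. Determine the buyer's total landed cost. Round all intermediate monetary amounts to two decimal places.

FOB: the seller bears costs until goods are on board at the origin port; the buyer bears freight, insurance and all costs thereafter.
Already in the invoice (seller's account under FOB): inland to port, origin terminal — exclude.
CIF value = FOB price + freight + insurance = 46541.36 + 1557.08 + 636.29 = 48734.73
Import duty = 48734.73 × 20% = 9746.95
Buyer bears: freight 1557.08 + insurance 636.29 + brokerage 507.08 + delivery 1688.18 + duty 9746.95 = 14135.58
Landed cost = invoice 46541.36 + 14135.58 = 60676.94

Total landed cost: AUD 60676.94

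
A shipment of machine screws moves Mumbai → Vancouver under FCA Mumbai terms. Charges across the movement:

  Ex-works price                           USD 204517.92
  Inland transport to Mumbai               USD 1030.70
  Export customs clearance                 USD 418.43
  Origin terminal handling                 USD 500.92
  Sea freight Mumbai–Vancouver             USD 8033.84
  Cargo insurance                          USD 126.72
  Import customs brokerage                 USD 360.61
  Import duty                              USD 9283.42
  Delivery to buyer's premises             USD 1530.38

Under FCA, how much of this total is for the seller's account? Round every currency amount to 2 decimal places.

FCA: the seller delivers export-cleared goods to the carrier; the buyer bears costs from that point.
Seller's account: goods 204517.92 + inland to port 1030.70 + export clearance 418.43 = 205967.05
Buyer's account: origin terminal 500.92 + freight 8033.84 + insurance 126.72 + brokerage 360.61 + duty 9283.42 + delivery 1530.38 = 19835.89

Seller's account: USD 205967.05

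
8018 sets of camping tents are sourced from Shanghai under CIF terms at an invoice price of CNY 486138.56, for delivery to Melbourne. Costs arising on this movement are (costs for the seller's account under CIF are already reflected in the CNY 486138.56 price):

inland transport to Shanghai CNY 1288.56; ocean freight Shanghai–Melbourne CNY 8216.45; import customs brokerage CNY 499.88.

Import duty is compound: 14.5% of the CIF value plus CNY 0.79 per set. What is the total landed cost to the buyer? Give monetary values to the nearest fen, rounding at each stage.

CIF: the seller pays costs through ocean freight and marine insurance to the destination port.
Already in the invoice (seller's account under CIF): inland to port, freight — exclude.
The CIF price already equals the CIF value: 486138.56
Ad valorem component: 486138.56 × 14.5% = 70490.09
Specific component: 8018 × 0.79 = 6334.22
Import duty = 70490.09 + 6334.22 = 76824.31
Buyer bears: brokerage 499.88 + duty 76824.31 = 77324.19
Landed cost = invoice 486138.56 + 77324.19 = 563462.75

Total landed cost: CNY 563462.75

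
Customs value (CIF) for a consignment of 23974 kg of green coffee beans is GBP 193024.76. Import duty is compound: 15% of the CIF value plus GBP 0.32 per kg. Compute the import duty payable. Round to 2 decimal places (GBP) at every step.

Ad valorem component: 193024.76 × 15% = 28953.71
Specific component: 23974 × 0.32 = 7671.68
Import duty = 28953.71 + 7671.68 = 36625.39

Import duty: GBP 36625.39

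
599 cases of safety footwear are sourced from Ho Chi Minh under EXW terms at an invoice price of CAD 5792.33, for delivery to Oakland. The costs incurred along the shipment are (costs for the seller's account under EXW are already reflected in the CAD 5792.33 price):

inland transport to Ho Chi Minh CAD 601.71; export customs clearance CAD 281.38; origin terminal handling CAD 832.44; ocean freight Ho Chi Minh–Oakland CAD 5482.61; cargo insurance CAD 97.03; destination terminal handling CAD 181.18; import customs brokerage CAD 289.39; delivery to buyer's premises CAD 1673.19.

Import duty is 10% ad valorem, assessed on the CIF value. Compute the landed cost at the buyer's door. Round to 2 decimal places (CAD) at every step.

EXW: the seller makes goods available at their premises; the buyer bears all onward costs.
CIF value = EXW price + inland to port + export clearance + origin terminal + freight + insurance = 5792.33 + 601.71 + 281.38 + 832.44 + 5482.61 + 97.03 = 13087.50
Import duty = 13087.50 × 10% = 1308.75
Buyer bears: inland to port 601.71 + export clearance 281.38 + origin terminal 832.44 + freight 5482.61 + insurance 97.03 + destination terminal 181.18 + brokerage 289.39 + delivery 1673.19 + duty 1308.75 = 10747.68
Landed cost = invoice 5792.33 + 10747.68 = 16540.01

Total landed cost: CAD 16540.01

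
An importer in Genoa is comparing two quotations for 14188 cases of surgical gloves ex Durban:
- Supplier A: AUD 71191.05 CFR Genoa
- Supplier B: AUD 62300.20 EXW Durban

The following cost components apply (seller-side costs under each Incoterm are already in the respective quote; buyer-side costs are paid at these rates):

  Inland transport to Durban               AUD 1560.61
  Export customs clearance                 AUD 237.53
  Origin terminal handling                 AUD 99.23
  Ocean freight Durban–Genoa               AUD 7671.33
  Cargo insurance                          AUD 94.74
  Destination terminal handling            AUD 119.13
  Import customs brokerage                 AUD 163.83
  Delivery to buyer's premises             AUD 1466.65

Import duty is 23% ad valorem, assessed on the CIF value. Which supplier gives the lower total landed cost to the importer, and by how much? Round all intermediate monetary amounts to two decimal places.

Supplier A is cheaper by AUD 833.76

Supplier A (CFR):
CIF value = CFR price + insurance = 71191.05 + 94.74 = 71285.79
Import duty = 71285.79 × 23% = 16395.73
Buyer bears (A): 94.74 + 119.13 + 163.83 + 1466.65 = 1844.35
Landed cost (A) = invoice 71191.05 + 1844.35 + duty 16395.73 = 89431.13
Supplier B (EXW):
CIF value = EXW price + inland to port + export clearance + origin terminal + freight + insurance = 62300.20 + 1560.61 + 237.53 + 99.23 + 7671.33 + 94.74 = 71963.64
Import duty = 71963.64 × 23% = 16551.64
Buyer bears (B): 1560.61 + 237.53 + 99.23 + 7671.33 + 94.74 + 119.13 + 163.83 + 1466.65 = 11413.05
Landed cost (B) = invoice 62300.20 + 11413.05 + duty 16551.64 = 90264.89
Difference = |89431.13 − 90264.89| = 833.76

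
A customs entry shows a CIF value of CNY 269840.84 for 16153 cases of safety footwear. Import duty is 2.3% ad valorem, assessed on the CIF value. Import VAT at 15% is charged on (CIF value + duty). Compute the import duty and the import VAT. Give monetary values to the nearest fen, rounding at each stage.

Import duty: CNY 6206.34; import VAT: CNY 41407.08

Import duty = 269840.84 × 2.3% = 6206.34
VAT base = CIF + duty = 269840.84 + 6206.34 = 276047.18
Import VAT = 276047.18 × 15% = 41407.08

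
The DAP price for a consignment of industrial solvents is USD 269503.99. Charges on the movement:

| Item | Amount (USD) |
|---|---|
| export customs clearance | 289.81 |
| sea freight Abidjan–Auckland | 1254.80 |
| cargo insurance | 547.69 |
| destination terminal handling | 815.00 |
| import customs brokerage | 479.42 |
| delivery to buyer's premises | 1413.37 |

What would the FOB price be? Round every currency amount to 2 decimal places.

FOB price: USD 265473.13

Not relevant to the conversion: export clearance — on the seller under both DAP and FOB; already in the DAP price and stays in the FOB price. brokerage — on the buyer under both terms; not part of either seller's price.
From DAP to FOB, the seller no longer bears: freight, insurance, destination terminal, delivery.
FOB price = 269503.99 − 1254.80 − 547.69 − 815.00 − 1413.37 = 265473.13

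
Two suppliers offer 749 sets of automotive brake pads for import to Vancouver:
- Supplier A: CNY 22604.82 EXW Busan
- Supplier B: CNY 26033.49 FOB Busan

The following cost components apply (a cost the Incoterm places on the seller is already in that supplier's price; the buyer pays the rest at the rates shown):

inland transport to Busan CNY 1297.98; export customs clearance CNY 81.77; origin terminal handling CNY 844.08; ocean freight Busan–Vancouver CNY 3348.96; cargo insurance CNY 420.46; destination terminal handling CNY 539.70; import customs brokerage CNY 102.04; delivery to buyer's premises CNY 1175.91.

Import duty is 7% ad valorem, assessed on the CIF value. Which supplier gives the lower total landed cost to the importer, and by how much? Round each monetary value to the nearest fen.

Supplier A (EXW):
CIF value = EXW price + inland to port + export clearance + origin terminal + freight + insurance = 22604.82 + 1297.98 + 81.77 + 844.08 + 3348.96 + 420.46 = 28598.07
Import duty = 28598.07 × 7% = 2001.86
Buyer bears (A): 1297.98 + 81.77 + 844.08 + 3348.96 + 420.46 + 539.70 + 102.04 + 1175.91 = 7810.90
Landed cost (A) = invoice 22604.82 + 7810.90 + duty 2001.86 = 32417.58
Supplier B (FOB):
CIF value = FOB price + freight + insurance = 26033.49 + 3348.96 + 420.46 = 29802.91
Import duty = 29802.91 × 7% = 2086.20
Buyer bears (B): 3348.96 + 420.46 + 539.70 + 102.04 + 1175.91 = 5587.07
Landed cost (B) = invoice 26033.49 + 5587.07 + duty 2086.20 = 33706.76
Difference = |32417.58 − 33706.76| = 1289.18

Supplier A is cheaper by CNY 1289.18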